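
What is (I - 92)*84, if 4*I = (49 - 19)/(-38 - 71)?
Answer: -842982/109 ≈ -7733.8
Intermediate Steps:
I = -15/218 (I = ((49 - 19)/(-38 - 71))/4 = (30/(-109))/4 = (30*(-1/109))/4 = (1/4)*(-30/109) = -15/218 ≈ -0.068807)
(I - 92)*84 = (-15/218 - 92)*84 = -20071/218*84 = -842982/109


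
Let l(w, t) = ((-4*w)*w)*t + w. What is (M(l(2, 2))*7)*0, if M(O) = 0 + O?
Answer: 0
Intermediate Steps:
l(w, t) = w - 4*t*w**2 (l(w, t) = (-4*w**2)*t + w = -4*t*w**2 + w = w - 4*t*w**2)
M(O) = O
(M(l(2, 2))*7)*0 = ((2*(1 - 4*2*2))*7)*0 = ((2*(1 - 16))*7)*0 = ((2*(-15))*7)*0 = -30*7*0 = -210*0 = 0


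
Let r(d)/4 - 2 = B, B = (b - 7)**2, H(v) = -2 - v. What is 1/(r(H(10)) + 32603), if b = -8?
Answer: 1/33511 ≈ 2.9841e-5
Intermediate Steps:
B = 225 (B = (-8 - 7)**2 = (-15)**2 = 225)
r(d) = 908 (r(d) = 8 + 4*225 = 8 + 900 = 908)
1/(r(H(10)) + 32603) = 1/(908 + 32603) = 1/33511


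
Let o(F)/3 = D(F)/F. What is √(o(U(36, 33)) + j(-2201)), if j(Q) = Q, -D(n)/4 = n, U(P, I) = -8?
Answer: I*√2213 ≈ 47.043*I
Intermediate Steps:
D(n) = -4*n
o(F) = -12 (o(F) = 3*((-4*F)/F) = 3*(-4) = -12)
√(o(U(36, 33)) + j(-2201)) = √(-12 - 2201) = √(-2213) = I*√2213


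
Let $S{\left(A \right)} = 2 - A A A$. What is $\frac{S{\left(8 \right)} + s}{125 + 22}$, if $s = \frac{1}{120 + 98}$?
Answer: $- \frac{111179}{32046} \approx -3.4694$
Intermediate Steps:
$S{\left(A \right)} = 2 - A^{3}$ ($S{\left(A \right)} = 2 - A^{2} A = 2 - A^{3}$)
$s = \frac{1}{218} \approx 0.0045872$
$\frac{S{\left(8 \right)} + s}{125 + 22} = \frac{\left(2 - 8^{3}\right) + \frac{1}{218}}{125 + 22} = \frac{\left(2 - 512\right) + \frac{1}{218}}{147} = \left(\left(2 - 512\right) + \frac{1}{218}\right) \frac{1}{147} = \left(-510 + \frac{1}{218}\right) \frac{1}{147} = \left(- \frac{111179}{218}\right) \frac{1}{147} = - \frac{111179}{32046}$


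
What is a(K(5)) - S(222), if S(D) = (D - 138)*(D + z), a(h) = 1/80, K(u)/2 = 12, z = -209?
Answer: -87359/80 ≈ -1092.0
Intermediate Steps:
K(u) = 24 (K(u) = 2*12 = 24)
a(h) = 1/80
S(D) = (-209 + D)*(-138 + D) (S(D) = (D - 138)*(D - 209) = (-138 + D)*(-209 + D) = (-209 + D)*(-138 + D))
a(K(5)) - S(222) = 1/80 - (28842 + 222**2 - 347*222) = 1/80 - (28842 + 49284 - 77034) = 1/80 - 1*1092 = 1/80 - 1092 = -87359/80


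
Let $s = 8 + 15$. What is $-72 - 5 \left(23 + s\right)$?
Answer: $-302$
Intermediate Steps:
$s = 23$
$-72 - 5 \left(23 + s\right) = -72 - 5 \left(23 + 23\right) = -72 - 230 = -302$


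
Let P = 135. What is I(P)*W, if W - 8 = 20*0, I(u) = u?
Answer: 1080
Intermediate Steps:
W = 8 (W = 8 + 20*0 = 8 + 0 = 8)
I(P)*W = 135*8 = 1080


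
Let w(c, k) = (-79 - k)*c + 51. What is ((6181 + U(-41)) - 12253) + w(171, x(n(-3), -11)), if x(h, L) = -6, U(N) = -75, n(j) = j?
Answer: -18579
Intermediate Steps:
w(c, k) = 51 + c*(-79 - k) (w(c, k) = c*(-79 - k) + 51 = 51 + c*(-79 - k))
((6181 + U(-41)) - 12253) + w(171, x(n(-3), -11)) = ((6181 - 75) - 12253) + (51 - 79*171 - 1*171*(-6)) = (6106 - 12253) + (51 - 13509 + 1026) = -6147 - 12432 = -18579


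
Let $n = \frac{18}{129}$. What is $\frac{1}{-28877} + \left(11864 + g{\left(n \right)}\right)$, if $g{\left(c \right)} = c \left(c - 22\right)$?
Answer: $\frac{633298481943}{53393573} \approx 11861.0$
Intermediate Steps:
$n = \frac{6}{43}$ ($n = 18 \cdot \frac{1}{129} = \frac{6}{43} \approx 0.13953$)
$g{\left(c \right)} = c \left(-22 + c\right)$
$\frac{1}{-28877} + \left(11864 + g{\left(n \right)}\right) = \frac{1}{-28877} + \left(11864 + \frac{6 \left(-22 + \frac{6}{43}\right)}{43}\right) = - \frac{1}{28877} + \left(11864 + \frac{6}{43} \left(- \frac{940}{43}\right)\right) = - \frac{1}{28877} + \left(11864 - \frac{5640}{1849}\right) = - \frac{1}{28877} + \frac{21930896}{1849} = \frac{633298481943}{53393573}$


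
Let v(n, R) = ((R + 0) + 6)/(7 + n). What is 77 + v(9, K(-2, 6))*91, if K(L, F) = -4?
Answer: 707/8 ≈ 88.375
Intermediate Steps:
v(n, R) = (6 + R)/(7 + n) (v(n, R) = (R + 6)/(7 + n) = (6 + R)/(7 + n))
77 + v(9, K(-2, 6))*91 = 77 + ((6 - 4)/(7 + 9))*91 = 77 + (2/16)*91 = 77 + ((1/16)*2)*91 = 77 + (⅛)*91 = 77 + 91/8 = 707/8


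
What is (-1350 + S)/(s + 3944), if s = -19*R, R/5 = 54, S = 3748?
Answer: -1199/593 ≈ -2.0219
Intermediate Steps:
R = 270 (R = 5*54 = 270)
s = -5130 (s = -19*270 = -5130)
(-1350 + S)/(s + 3944) = (-1350 + 3748)/(-5130 + 3944) = 2398/(-1186) = 2398*(-1/1186) = -1199/593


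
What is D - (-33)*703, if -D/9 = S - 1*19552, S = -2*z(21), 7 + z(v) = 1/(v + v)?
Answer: 1393290/7 ≈ 1.9904e+5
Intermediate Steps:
z(v) = -7 + 1/(2*v) (z(v) = -7 + 1/(v + v) = -7 + 1/(2*v))
S = 293/21 (S = -2*(-7 + (1/2)/21) = -2*(-7 + (1/2)*(1/21)) = -2*(-7 + 1/42) = -2*(-293/42) = 293/21 ≈ 13.952)
D = 1230897/7 (D = -9*(293/21 - 1*19552) = -9*(293/21 - 19552) = -9*(-410299/21) = 1230897/7 ≈ 1.7584e+5)
D - (-33)*703 = 1230897/7 - (-33)*703 = 1230897/7 - 1*(-23199) = 1230897/7 + 23199 = 1393290/7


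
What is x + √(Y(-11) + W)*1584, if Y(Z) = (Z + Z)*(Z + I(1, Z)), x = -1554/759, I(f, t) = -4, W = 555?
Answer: -518/253 + 1584*√885 ≈ 47120.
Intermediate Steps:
x = -518/253 (x = -1554*1/759 = -518/253 ≈ -2.0474)
Y(Z) = 2*Z*(-4 + Z) (Y(Z) = (Z + Z)*(Z - 4) = (2*Z)*(-4 + Z) = 2*Z*(-4 + Z))
x + √(Y(-11) + W)*1584 = -518/253 + √(2*(-11)*(-4 - 11) + 555)*1584 = -518/253 + √(2*(-11)*(-15) + 555)*1584 = -518/253 + √(330 + 555)*1584 = -518/253 + √885*1584 = -518/253 + 1584*√885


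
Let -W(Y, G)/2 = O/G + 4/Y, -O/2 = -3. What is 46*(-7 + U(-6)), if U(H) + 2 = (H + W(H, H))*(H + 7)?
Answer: -1610/3 ≈ -536.67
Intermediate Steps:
O = 6 (O = -2*(-3) = 6)
W(Y, G) = -12/G - 8/Y (W(Y, G) = -2*(6/G + 4/Y) = -2*(4/Y + 6/G) = -12/G - 8/Y)
U(H) = -2 + (7 + H)*(H - 20/H) (U(H) = -2 + (H + (-12/H - 8/H))*(H + 7) = -2 + (H - 20/H)*(7 + H) = -2 + (7 + H)*(H - 20/H))
46*(-7 + U(-6)) = 46*(-7 + (-22 + (-6)**2 - 140/(-6) + 7*(-6))) = 46*(-7 + (-22 + 36 - 140*(-1/6) - 42)) = 46*(-7 + (-22 + 36 + 70/3 - 42)) = 46*(-7 - 14/3) = 46*(-35/3) = -1610/3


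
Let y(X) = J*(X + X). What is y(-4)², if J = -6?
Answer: 2304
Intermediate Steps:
y(X) = -12*X (y(X) = -6*(X + X) = -12*X)
y(-4)² = (-12*(-4))² = 48² = 2304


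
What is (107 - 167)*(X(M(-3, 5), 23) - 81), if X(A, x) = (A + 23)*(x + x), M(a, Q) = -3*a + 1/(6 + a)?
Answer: -84380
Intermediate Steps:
M(a, Q) = 1/(6 + a) - 3*a
X(A, x) = 2*x*(23 + A) (X(A, x) = (23 + A)*(2*x) = 2*x*(23 + A))
(107 - 167)*(X(M(-3, 5), 23) - 81) = (107 - 167)*(2*23*(23 + (1 - 18*(-3) - 3*(-3)**2)/(6 - 3)) - 81) = -60*(2*23*(23 + (1 + 54 - 3*9)/3) - 81) = -60*(2*23*(23 + (1 + 54 - 27)/3) - 81) = -60*(2*23*(23 + (1/3)*28) - 81) = -60*(2*23*(23 + 28/3) - 81) = -60*(2*23*(97/3) - 81) = -60*(4462/3 - 81) = -60*4219/3 = -84380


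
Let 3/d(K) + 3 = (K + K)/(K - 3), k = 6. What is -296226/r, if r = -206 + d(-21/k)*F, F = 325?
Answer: 296226/713 ≈ 415.46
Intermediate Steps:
d(K) = 3/(-3 + 2*K/(-3 + K)) (d(K) = 3/(-3 + (K + K)/(K - 3)) = 3/(-3 + (2*K)/(-3 + K)) = 3/(-3 + 2*K/(-3 + K)))
r = -713 (r = -206 + (3*(3 - (-21)/6)/(-9 - 21/6))*325 = -206 + (3*(3 - (-21)/6)/(-9 - 21*⅙))*325 = -206 + (3*(3 - 1*(-7/2))/(-9 - 7/2))*325 = -206 + (3*(3 + 7/2)/(-25/2))*325 = -206 + (3*(-2/25)*(13/2))*325 = -206 - 39/25*325 = -206 - 507 = -713)
-296226/r = -296226/(-713) = -296226*(-1/713) = 296226/713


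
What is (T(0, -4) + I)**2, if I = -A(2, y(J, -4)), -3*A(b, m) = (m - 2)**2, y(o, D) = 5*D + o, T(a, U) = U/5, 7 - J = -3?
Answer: 55696/25 ≈ 2227.8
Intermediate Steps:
J = 10 (J = 7 - 1*(-3) = 7 + 3 = 10)
T(a, U) = U/5 (T(a, U) = U*(1/5) = U/5)
y(o, D) = o + 5*D
A(b, m) = -(-2 + m)**2/3 (A(b, m) = -(m - 2)**2/3 = -(-2 + m)**2/3)
I = 48 (I = -(-1)*(-2 + (10 + 5*(-4)))**2/3 = -(-1)*(-2 + (10 - 20))**2/3 = -(-1)*(-2 - 10)**2/3 = -(-1)*(-12)**2/3 = -(-1)*144/3 = -1*(-48) = 48)
(T(0, -4) + I)**2 = ((1/5)*(-4) + 48)**2 = (-4/5 + 48)**2 = (236/5)**2 = 55696/25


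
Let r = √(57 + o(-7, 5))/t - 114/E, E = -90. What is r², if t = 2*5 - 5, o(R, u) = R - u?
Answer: 766/225 + 38*√5/25 ≈ 6.8033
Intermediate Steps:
t = 5 (t = 10 - 5 = 5)
r = 19/15 + 3*√5/5 (r = √(57 + (-7 - 1*5))/5 - 114/(-90) = √(57 + (-7 - 5))*(⅕) - 114*(-1/90) = √(57 - 12)*(⅕) + 19/15 = √45*(⅕) + 19/15 = (3*√5)*(⅕) + 19/15 = 3*√5/5 + 19/15 = 19/15 + 3*√5/5 ≈ 2.6083)
r² = (19/15 + 3*√5/5)²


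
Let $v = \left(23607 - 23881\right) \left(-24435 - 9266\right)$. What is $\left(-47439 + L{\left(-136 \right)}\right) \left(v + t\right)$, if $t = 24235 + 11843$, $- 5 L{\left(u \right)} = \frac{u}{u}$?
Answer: $- \frac{2198842973792}{5} \approx -4.3977 \cdot 10^{11}$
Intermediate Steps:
$v = 9234074$ ($v = \left(-274\right) \left(-33701\right) = 9234074$)
$L{\left(u \right)} = - \frac{1}{5}$ ($L{\left(u \right)} = - \frac{u \frac{1}{u}}{5} = \left(- \frac{1}{5}\right) 1 = - \frac{1}{5}$)
$t = 36078$
$\left(-47439 + L{\left(-136 \right)}\right) \left(v + t\right) = \left(-47439 - \frac{1}{5}\right) \left(9234074 + 36078\right) = \left(- \frac{237196}{5}\right) 9270152 = - \frac{2198842973792}{5}$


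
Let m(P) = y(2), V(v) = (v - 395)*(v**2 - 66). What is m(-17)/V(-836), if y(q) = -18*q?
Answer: 18/430129865 ≈ 4.1848e-8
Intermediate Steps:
V(v) = (-395 + v)*(-66 + v**2)
m(P) = -36 (m(P) = -18*2 = -36)
m(-17)/V(-836) = -36/(26070 + (-836)**3 - 395*(-836)**2 - 66*(-836)) = -36/(26070 - 584277056 - 395*698896 + 55176) = -36/(26070 - 584277056 - 276063920 + 55176) = -36/(-860259730) = -36*(-1/860259730) = 18/430129865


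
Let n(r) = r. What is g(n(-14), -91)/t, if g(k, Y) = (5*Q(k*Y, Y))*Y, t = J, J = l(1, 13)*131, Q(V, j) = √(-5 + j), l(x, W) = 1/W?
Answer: -23660*I*√6/131 ≈ -442.4*I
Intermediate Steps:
J = 131/13 ≈ 10.077
t = 131/13 ≈ 10.077
g(k, Y) = 5*Y*√(-5 + Y) (g(k, Y) = (5*√(-5 + Y))*Y = 5*Y*√(-5 + Y))
g(n(-14), -91)/t = (5*(-91)*√(-5 - 91))/(131/13) = (5*(-91)*√(-96))*(13/131) = (5*(-91)*(4*I*√6))*(13/131) = -1820*I*√6*(13/131) = -23660*I*√6/131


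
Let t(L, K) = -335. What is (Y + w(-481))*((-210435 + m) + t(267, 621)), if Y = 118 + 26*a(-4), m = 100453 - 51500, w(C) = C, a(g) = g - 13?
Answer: 130262685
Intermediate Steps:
a(g) = -13 + g
m = 48953
Y = -324 (Y = 118 + 26*(-13 - 4) = 118 + 26*(-17) = 118 - 442 = -324)
(Y + w(-481))*((-210435 + m) + t(267, 621)) = (-324 - 481)*((-210435 + 48953) - 335) = -805*(-161482 - 335) = -805*(-161817) = 130262685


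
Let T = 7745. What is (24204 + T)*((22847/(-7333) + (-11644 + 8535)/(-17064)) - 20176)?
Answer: -80671104802207027/125130312 ≈ -6.4470e+8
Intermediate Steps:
(24204 + T)*((22847/(-7333) + (-11644 + 8535)/(-17064)) - 20176) = (24204 + 7745)*((22847/(-7333) + (-11644 + 8535)/(-17064)) - 20176) = 31949*((22847*(-1/7333) - 3109*(-1/17064)) - 20176) = 31949*((-22847/7333 + 3109/17064) - 20176) = 31949*(-367062911/125130312 - 20176) = 31949*(-2524996237823/125130312) = -80671104802207027/125130312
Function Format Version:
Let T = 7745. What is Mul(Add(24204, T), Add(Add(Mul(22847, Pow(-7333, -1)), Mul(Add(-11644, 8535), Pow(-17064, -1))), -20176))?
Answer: Rational(-80671104802207027, 125130312) ≈ -6.4470e+8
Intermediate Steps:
Mul(Add(24204, T), Add(Add(Mul(22847, Pow(-7333, -1)), Mul(Add(-11644, 8535), Pow(-17064, -1))), -20176)) = Mul(Add(24204, 7745), Add(Add(Mul(22847, Pow(-7333, -1)), Mul(Add(-11644, 8535), Pow(-17064, -1))), -20176)) = Mul(31949, Add(Add(Mul(22847, Rational(-1, 7333)), Mul(-3109, Rational(-1, 17064))), -20176)) = Mul(31949, Add(Add(Rational(-22847, 7333), Rational(3109, 17064)), -20176)) = Mul(31949, Add(Rational(-367062911, 125130312), -20176)) = Mul(31949, Rational(-2524996237823, 125130312)) = Rational(-80671104802207027, 125130312)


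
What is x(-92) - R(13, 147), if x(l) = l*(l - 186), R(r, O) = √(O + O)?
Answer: 25576 - 7*√6 ≈ 25559.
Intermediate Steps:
R(r, O) = √2*√O (R(r, O) = √(2*O) = √2*√O)
x(l) = l*(-186 + l)
x(-92) - R(13, 147) = -92*(-186 - 92) - √2*√147 = -92*(-278) - √2*7*√3 = 25576 - 7*√6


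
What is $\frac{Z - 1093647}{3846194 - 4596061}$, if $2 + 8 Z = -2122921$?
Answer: $\frac{10872099}{5998936} \approx 1.8123$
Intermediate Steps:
$Z = - \frac{2122923}{8}$ ($Z = - \frac{1}{4} + \frac{1}{8} \left(-2122921\right) = - \frac{1}{4} - \frac{2122921}{8} = - \frac{2122923}{8} \approx -2.6537 \cdot 10^{5}$)
$\frac{Z - 1093647}{3846194 - 4596061} = \frac{- \frac{2122923}{8} - 1093647}{3846194 - 4596061} = - \frac{10872099}{8 \left(-749867\right)} = \left(- \frac{10872099}{8}\right) \left(- \frac{1}{749867}\right) = \frac{10872099}{5998936}$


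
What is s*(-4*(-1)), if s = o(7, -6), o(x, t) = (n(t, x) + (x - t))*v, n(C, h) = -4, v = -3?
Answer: -108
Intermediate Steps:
o(x, t) = 12 - 3*x + 3*t (o(x, t) = (-4 + (x - t))*(-3) = (-4 + x - t)*(-3) = 12 - 3*x + 3*t)
s = -27 (s = 12 - 3*7 + 3*(-6) = 12 - 21 - 18 = -27)
s*(-4*(-1)) = -(-108)*(-1) = -27*4 = -108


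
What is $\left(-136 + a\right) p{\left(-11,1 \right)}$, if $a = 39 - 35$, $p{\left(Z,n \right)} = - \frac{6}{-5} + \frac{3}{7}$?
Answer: $- \frac{7524}{35} \approx -214.97$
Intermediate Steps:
$p{\left(Z,n \right)} = \frac{57}{35}$ ($p{\left(Z,n \right)} = \left(-6\right) \left(- \frac{1}{5}\right) + 3 \cdot \frac{1}{7} = \frac{6}{5} + \frac{3}{7} = \frac{57}{35}$)
$a = 4$ ($a = 39 - 35 = 4$)
$\left(-136 + a\right) p{\left(-11,1 \right)} = \left(-136 + 4\right) \frac{57}{35} = \left(-132\right) \frac{57}{35} = - \frac{7524}{35}$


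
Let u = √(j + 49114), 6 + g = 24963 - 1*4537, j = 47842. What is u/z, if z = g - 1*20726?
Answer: -√24239/153 ≈ -1.0176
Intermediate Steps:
g = 20420 (g = -6 + (24963 - 1*4537) = -6 + (24963 - 4537) = -6 + 20426 = 20420)
z = -306 (z = 20420 - 1*20726 = 20420 - 20726 = -306)
u = 2*√24239 (u = √(47842 + 49114) = √96956 = 2*√24239 ≈ 311.38)
u/z = (2*√24239)/(-306) = (2*√24239)*(-1/306) = -√24239/153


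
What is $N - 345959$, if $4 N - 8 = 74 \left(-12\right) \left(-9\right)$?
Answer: $-343959$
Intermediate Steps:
$N = 2000$ ($N = 2 + \frac{74 \left(-12\right) \left(-9\right)}{4} = 2 + \frac{\left(-888\right) \left(-9\right)}{4} = 2 + \frac{1}{4} \cdot 7992 = 2 + 1998 = 2000$)
$N - 345959 = 2000 - 345959 = -343959$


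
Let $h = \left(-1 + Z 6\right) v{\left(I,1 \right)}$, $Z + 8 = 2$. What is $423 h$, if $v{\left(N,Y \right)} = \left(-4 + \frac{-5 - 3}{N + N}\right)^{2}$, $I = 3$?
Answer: $-445184$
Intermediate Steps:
$Z = -6$ ($Z = -8 + 2 = -6$)
$v{\left(N,Y \right)} = \left(-4 - \frac{4}{N}\right)^{2}$ ($v{\left(N,Y \right)} = \left(-4 - \frac{8}{2 N}\right)^{2} = \left(-4 - 8 \frac{1}{2 N}\right)^{2} = \left(-4 - \frac{4}{N}\right)^{2}$)
$h = - \frac{9472}{9}$ ($h = \left(-1 - 36\right) \frac{16 \left(1 + 3\right)^{2}}{9} = \left(-1 - 36\right) 16 \cdot \frac{1}{9} \cdot 4^{2} = - 37 \cdot 16 \cdot \frac{1}{9} \cdot 16 = \left(-37\right) \frac{256}{9} = - \frac{9472}{9} \approx -1052.4$)
$423 h = 423 \left(- \frac{9472}{9}\right) = -445184$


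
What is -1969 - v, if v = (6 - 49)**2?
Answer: -3818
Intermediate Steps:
v = 1849 (v = (-43)**2 = 1849)
-1969 - v = -1969 - 1*1849 = -1969 - 1849 = -3818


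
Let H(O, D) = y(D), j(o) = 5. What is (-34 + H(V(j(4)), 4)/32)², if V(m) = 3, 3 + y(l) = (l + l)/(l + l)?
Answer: 297025/256 ≈ 1160.3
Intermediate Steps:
y(l) = -2 (y(l) = -3 + (l + l)/(l + l) = -3 + (2*l)/((2*l)) = -3 + (2*l)*(1/(2*l)) = -3 + 1 = -2)
H(O, D) = -2
(-34 + H(V(j(4)), 4)/32)² = (-34 - 2/32)² = (-34 - 2*1/32)² = (-34 - 1/16)² = (-545/16)² = 297025/256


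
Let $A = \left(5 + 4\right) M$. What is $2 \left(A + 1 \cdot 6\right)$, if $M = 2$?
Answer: $48$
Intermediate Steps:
$A = 18$ ($A = \left(5 + 4\right) 2 = 9 \cdot 2 = 18$)
$2 \left(A + 1 \cdot 6\right) = 2 \left(18 + 1 \cdot 6\right) = 2 \left(18 + 6\right) = 2 \cdot 24 = 48$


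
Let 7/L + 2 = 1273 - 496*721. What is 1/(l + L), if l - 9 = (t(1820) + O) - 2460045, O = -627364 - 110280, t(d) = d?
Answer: -356345/1138828731707 ≈ -3.1290e-7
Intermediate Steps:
O = -737644
L = -7/356345 (L = 7/(-2 + (1273 - 496*721)) = 7/(-2 + (1273 - 357616)) = 7/(-2 - 356343) = 7/(-356345) = 7*(-1/356345) = -7/356345 ≈ -1.9644e-5)
l = -3195860 (l = 9 + ((1820 - 737644) - 2460045) = 9 + (-735824 - 2460045) = 9 - 3195869 = -3195860)
1/(l + L) = 1/(-3195860 - 7/356345) = 1/(-1138828731707/356345) = -356345/1138828731707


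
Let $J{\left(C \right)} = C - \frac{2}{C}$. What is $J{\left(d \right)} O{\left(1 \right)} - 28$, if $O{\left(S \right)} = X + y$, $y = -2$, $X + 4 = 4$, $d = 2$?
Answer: $-30$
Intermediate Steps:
$X = 0$ ($X = -4 + 4 = 0$)
$O{\left(S \right)} = -2$ ($O{\left(S \right)} = 0 - 2 = -2$)
$J{\left(d \right)} O{\left(1 \right)} - 28 = \left(2 - \frac{2}{2}\right) \left(-2\right) - 28 = \left(2 - 1\right) \left(-2\right) - 28 = 1 \left(-2\right) - 28 = -2 - 28 = -30$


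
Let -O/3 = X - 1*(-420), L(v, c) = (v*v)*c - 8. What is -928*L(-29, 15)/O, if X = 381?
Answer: 11699296/2403 ≈ 4868.6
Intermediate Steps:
L(v, c) = -8 + c*v² (L(v, c) = v²*c - 8 = c*v² - 8 = -8 + c*v²)
O = -2403 (O = -3*(381 - 1*(-420)) = -3*(381 + 420) = -3*801 = -2403)
-928*L(-29, 15)/O = -928/((-2403/(-8 + 15*(-29)²))) = -928/((-2403/(-8 + 15*841))) = -928/((-2403/(-8 + 12615))) = -928/((-2403/12607)) = -928/((-2403*1/12607)) = -928/(-2403/12607) = -928*(-12607/2403) = 11699296/2403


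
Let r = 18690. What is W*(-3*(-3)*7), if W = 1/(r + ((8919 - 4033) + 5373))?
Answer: 63/28949 ≈ 0.0021762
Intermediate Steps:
W = 1/28949 (W = 1/(18690 + ((8919 - 4033) + 5373)) = 1/(18690 + (4886 + 5373)) = 1/(18690 + 10259) = 1/28949 ≈ 3.4544e-5)
W*(-3*(-3)*7) = (-3*(-3)*7)/28949 = (9*7)/28949 = (1/28949)*63 = 63/28949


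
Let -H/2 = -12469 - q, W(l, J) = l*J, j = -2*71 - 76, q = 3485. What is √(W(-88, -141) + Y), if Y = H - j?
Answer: √44534 ≈ 211.03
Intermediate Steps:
j = -218 (j = -142 - 76 = -218)
W(l, J) = J*l
H = 31908 (H = -2*(-12469 - 1*3485) = -2*(-12469 - 3485) = -2*(-15954) = 31908)
Y = 32126 (Y = 31908 - 1*(-218) = 31908 + 218 = 32126)
√(W(-88, -141) + Y) = √(-141*(-88) + 32126) = √(12408 + 32126) = √44534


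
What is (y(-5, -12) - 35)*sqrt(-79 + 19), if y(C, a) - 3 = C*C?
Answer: -14*I*sqrt(15) ≈ -54.222*I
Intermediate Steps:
y(C, a) = 3 + C**2 (y(C, a) = 3 + C*C = 3 + C**2)
(y(-5, -12) - 35)*sqrt(-79 + 19) = ((3 + (-5)**2) - 35)*sqrt(-79 + 19) = ((3 + 25) - 35)*sqrt(-60) = (28 - 35)*(2*I*sqrt(15)) = -14*I*sqrt(15)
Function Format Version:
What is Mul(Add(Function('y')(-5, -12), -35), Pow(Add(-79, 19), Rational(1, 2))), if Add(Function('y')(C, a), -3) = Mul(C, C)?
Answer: Mul(-14, I, Pow(15, Rational(1, 2))) ≈ Mul(-54.222, I)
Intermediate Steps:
Function('y')(C, a) = Add(3, Pow(C, 2)) (Function('y')(C, a) = Add(3, Mul(C, C)) = Add(3, Pow(C, 2)))
Mul(Add(Function('y')(-5, -12), -35), Pow(Add(-79, 19), Rational(1, 2))) = Mul(Add(Add(3, Pow(-5, 2)), -35), Pow(Add(-79, 19), Rational(1, 2))) = Mul(Add(Add(3, 25), -35), Pow(-60, Rational(1, 2))) = Mul(Add(28, -35), Mul(2, I, Pow(15, Rational(1, 2)))) = Mul(-7, Mul(2, I, Pow(15, Rational(1, 2)))) = Mul(-14, I, Pow(15, Rational(1, 2)))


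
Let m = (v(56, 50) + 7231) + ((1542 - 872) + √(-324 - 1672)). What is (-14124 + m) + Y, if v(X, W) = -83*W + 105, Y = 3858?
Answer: -6410 + 2*I*√499 ≈ -6410.0 + 44.677*I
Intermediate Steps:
v(X, W) = 105 - 83*W
m = 3856 + 2*I*√499 (m = ((105 - 83*50) + 7231) + ((1542 - 872) + √(-324 - 1672)) = ((105 - 4150) + 7231) + (670 + √(-1996)) = (-4045 + 7231) + (670 + 2*I*√499) = 3186 + (670 + 2*I*√499) = 3856 + 2*I*√499 ≈ 3856.0 + 44.677*I)
(-14124 + m) + Y = (-14124 + (3856 + 2*I*√499)) + 3858 = (-10268 + 2*I*√499) + 3858 = -6410 + 2*I*√499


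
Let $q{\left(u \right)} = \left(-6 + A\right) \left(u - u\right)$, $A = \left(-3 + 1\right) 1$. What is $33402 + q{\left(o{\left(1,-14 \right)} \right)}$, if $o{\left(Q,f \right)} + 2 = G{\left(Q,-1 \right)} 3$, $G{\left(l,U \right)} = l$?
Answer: $33402$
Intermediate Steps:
$o{\left(Q,f \right)} = -2 + 3 Q$ ($o{\left(Q,f \right)} = -2 + Q 3 = -2 + 3 Q$)
$A = -2$ ($A = \left(-2\right) 1 = -2$)
$q{\left(u \right)} = 0$ ($q{\left(u \right)} = \left(-6 - 2\right) \left(u - u\right) = \left(-8\right) 0 = 0$)
$33402 + q{\left(o{\left(1,-14 \right)} \right)} = 33402 + 0 = 33402$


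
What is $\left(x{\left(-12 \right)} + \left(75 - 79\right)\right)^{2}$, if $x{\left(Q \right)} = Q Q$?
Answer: $19600$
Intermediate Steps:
$x{\left(Q \right)} = Q^{2}$
$\left(x{\left(-12 \right)} + \left(75 - 79\right)\right)^{2} = \left(\left(-12\right)^{2} + \left(75 - 79\right)\right)^{2} = \left(144 + \left(75 - 79\right)\right)^{2} = \left(144 - 4\right)^{2} = 140^{2} = 19600$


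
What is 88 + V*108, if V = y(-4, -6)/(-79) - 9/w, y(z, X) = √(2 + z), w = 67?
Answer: 4924/67 - 108*I*√2/79 ≈ 73.493 - 1.9334*I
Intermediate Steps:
V = -9/67 - I*√2/79 (V = √(2 - 4)/(-79) - 9/67 = √(-2)*(-1/79) - 9*1/67 = (I*√2)*(-1/79) - 9/67 = -I*√2/79 - 9/67 = -9/67 - I*√2/79 ≈ -0.13433 - 0.017901*I)
88 + V*108 = 88 + (-9/67 - I*√2/79)*108 = 88 + (-972/67 - 108*I*√2/79) = 4924/67 - 108*I*√2/79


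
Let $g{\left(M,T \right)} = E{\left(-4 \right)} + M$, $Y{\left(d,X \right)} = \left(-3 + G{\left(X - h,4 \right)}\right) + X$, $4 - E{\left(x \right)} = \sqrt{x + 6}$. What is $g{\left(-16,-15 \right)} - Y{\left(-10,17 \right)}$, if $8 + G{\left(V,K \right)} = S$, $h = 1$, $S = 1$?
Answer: $-19 - \sqrt{2} \approx -20.414$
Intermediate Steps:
$E{\left(x \right)} = 4 - \sqrt{6 + x}$ ($E{\left(x \right)} = 4 - \sqrt{x + 6} = 4 - \sqrt{6 + x}$)
$G{\left(V,K \right)} = -7$ ($G{\left(V,K \right)} = -8 + 1 = -7$)
$Y{\left(d,X \right)} = -10 + X$ ($Y{\left(d,X \right)} = \left(-3 - 7\right) + X = -10 + X$)
$g{\left(M,T \right)} = 4 + M - \sqrt{2}$ ($g{\left(M,T \right)} = \left(4 - \sqrt{6 - 4}\right) + M = \left(4 - \sqrt{2}\right) + M = 4 + M - \sqrt{2}$)
$g{\left(-16,-15 \right)} - Y{\left(-10,17 \right)} = \left(4 - 16 - \sqrt{2}\right) - \left(-10 + 17\right) = \left(-12 - \sqrt{2}\right) - 7 = -19 - \sqrt{2}$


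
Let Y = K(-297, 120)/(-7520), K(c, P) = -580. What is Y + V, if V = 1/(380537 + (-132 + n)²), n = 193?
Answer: 5571929/72240504 ≈ 0.077130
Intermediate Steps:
V = 1/384258 (V = 1/(380537 + (-132 + 193)²) = 1/(380537 + 61²) = 1/(380537 + 3721) = 1/384258 ≈ 2.6024e-6)
Y = 29/376 (Y = -580/(-7520) = -580*(-1/7520) = 29/376 ≈ 0.077128)
Y + V = 29/376 + 1/384258 = 5571929/72240504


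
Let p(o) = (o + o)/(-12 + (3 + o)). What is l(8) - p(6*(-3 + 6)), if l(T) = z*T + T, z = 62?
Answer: 500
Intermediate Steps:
l(T) = 63*T (l(T) = 62*T + T = 63*T)
p(o) = 2*o/(-9 + o) (p(o) = (2*o)/(-9 + o) = 2*o/(-9 + o))
l(8) - p(6*(-3 + 6)) = 63*8 - 2*6*(-3 + 6)/(-9 + 6*(-3 + 6)) = 504 - 2*6*3/(-9 + 6*3) = 504 - 2*18/(-9 + 18) = 504 - 2*18/9 = 504 - 1*4 = 504 - 4 = 500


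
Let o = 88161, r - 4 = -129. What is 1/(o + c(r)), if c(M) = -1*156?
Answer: 1/88005 ≈ 1.1363e-5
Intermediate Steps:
r = -125 (r = 4 - 129 = -125)
c(M) = -156
1/(o + c(r)) = 1/(88161 - 156) = 1/88005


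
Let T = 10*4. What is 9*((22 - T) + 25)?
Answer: 63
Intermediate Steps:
T = 40
9*((22 - T) + 25) = 9*((22 - 1*40) + 25) = 9*((22 - 40) + 25) = 9*(-18 + 25) = 9*7 = 63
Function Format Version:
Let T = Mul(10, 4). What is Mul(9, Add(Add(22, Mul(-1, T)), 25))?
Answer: 63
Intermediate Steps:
T = 40
Mul(9, Add(Add(22, Mul(-1, T)), 25)) = Mul(9, Add(Add(22, Mul(-1, 40)), 25)) = Mul(9, Add(Add(22, -40), 25)) = Mul(9, Add(-18, 25)) = Mul(9, 7) = 63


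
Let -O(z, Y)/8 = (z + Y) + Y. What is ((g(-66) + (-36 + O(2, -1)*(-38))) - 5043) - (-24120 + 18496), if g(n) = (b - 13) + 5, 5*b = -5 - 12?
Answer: 2668/5 ≈ 533.60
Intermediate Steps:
O(z, Y) = -16*Y - 8*z (O(z, Y) = -8*((z + Y) + Y) = -8*((Y + z) + Y) = -8*(z + 2*Y) = -16*Y - 8*z)
b = -17/5 (b = (-5 - 12)/5 = (1/5)*(-17) = -17/5 ≈ -3.4000)
g(n) = -57/5 (g(n) = (-17/5 - 13) + 5 = -82/5 + 5 = -57/5)
((g(-66) + (-36 + O(2, -1)*(-38))) - 5043) - (-24120 + 18496) = ((-57/5 + (-36 + (-16*(-1) - 8*2)*(-38))) - 5043) - (-24120 + 18496) = ((-57/5 + (-36 + (16 - 16)*(-38))) - 5043) - 1*(-5624) = ((-57/5 + (-36 + 0*(-38))) - 5043) + 5624 = ((-57/5 + (-36 + 0)) - 5043) + 5624 = ((-57/5 - 36) - 5043) + 5624 = (-237/5 - 5043) + 5624 = -25452/5 + 5624 = 2668/5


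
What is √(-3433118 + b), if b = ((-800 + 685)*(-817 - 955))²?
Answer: √41522855282 ≈ 2.0377e+5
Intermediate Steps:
b = 41526288400 (b = (-115*(-1772))² = 203780² = 41526288400)
√(-3433118 + b) = √(-3433118 + 41526288400) = √41522855282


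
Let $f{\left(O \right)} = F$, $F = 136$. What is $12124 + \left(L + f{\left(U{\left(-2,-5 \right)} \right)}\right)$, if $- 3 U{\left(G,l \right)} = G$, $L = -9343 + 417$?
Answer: $3334$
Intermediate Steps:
$L = -8926$
$U{\left(G,l \right)} = - \frac{G}{3}$
$f{\left(O \right)} = 136$
$12124 + \left(L + f{\left(U{\left(-2,-5 \right)} \right)}\right) = 12124 + \left(-8926 + 136\right) = 12124 - 8790 = 3334$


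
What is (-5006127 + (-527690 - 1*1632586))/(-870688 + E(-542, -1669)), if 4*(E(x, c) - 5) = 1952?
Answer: 2388801/290065 ≈ 8.2354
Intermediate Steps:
E(x, c) = 493 (E(x, c) = 5 + (¼)*1952 = 5 + 488 = 493)
(-5006127 + (-527690 - 1*1632586))/(-870688 + E(-542, -1669)) = (-5006127 + (-527690 - 1*1632586))/(-870688 + 493) = (-5006127 + (-527690 - 1632586))/(-870195) = (-5006127 - 2160276)*(-1/870195) = -7166403*(-1/870195) = 2388801/290065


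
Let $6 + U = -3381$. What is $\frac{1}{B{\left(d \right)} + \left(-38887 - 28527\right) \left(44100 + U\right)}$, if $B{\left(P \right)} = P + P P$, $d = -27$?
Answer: $- \frac{1}{2744625480} \approx -3.6435 \cdot 10^{-10}$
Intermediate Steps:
$U = -3387$ ($U = -6 - 3381 = -3387$)
$B{\left(P \right)} = P + P^{2}$
$\frac{1}{B{\left(d \right)} + \left(-38887 - 28527\right) \left(44100 + U\right)} = \frac{1}{- 27 \left(1 - 27\right) + \left(-38887 - 28527\right) \left(44100 - 3387\right)} = \frac{1}{\left(-27\right) \left(-26\right) - 2744626182} = \frac{1}{702 - 2744626182} = \frac{1}{-2744625480} = - \frac{1}{2744625480}$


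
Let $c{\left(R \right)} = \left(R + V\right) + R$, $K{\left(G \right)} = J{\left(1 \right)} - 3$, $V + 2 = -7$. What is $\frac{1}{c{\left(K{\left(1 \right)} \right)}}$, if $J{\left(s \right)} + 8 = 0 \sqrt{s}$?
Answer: $- \frac{1}{31} \approx -0.032258$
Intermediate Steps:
$V = -9$ ($V = -2 - 7 = -9$)
$J{\left(s \right)} = -8$ ($J{\left(s \right)} = -8 + 0 \sqrt{s} = -8 + 0 = -8$)
$K{\left(G \right)} = -11$ ($K{\left(G \right)} = -8 - 3 = -11$)
$c{\left(R \right)} = -9 + 2 R$ ($c{\left(R \right)} = \left(R - 9\right) + R = \left(-9 + R\right) + R = -9 + 2 R$)
$\frac{1}{c{\left(K{\left(1 \right)} \right)}} = \frac{1}{-9 + 2 \left(-11\right)} = \frac{1}{-9 - 22} = \frac{1}{-31} = - \frac{1}{31}$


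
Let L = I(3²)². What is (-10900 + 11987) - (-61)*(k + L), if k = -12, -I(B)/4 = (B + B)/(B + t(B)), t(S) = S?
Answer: 1331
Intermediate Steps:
I(B) = -4 (I(B) = -4*(B + B)/(B + B) = -4*2*B/(2*B) = -4*2*B*1/(2*B) = -4*1 = -4)
L = 16 (L = (-4)² = 16)
(-10900 + 11987) - (-61)*(k + L) = (-10900 + 11987) - (-61)*(-12 + 16) = 1087 - (-61)*4 = 1087 - 1*(-244) = 1087 + 244 = 1331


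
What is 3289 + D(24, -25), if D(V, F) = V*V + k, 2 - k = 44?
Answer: 3823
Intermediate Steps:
k = -42 (k = 2 - 1*44 = 2 - 44 = -42)
D(V, F) = -42 + V**2 (D(V, F) = V*V - 42 = V**2 - 42 = -42 + V**2)
3289 + D(24, -25) = 3289 + (-42 + 24**2) = 3289 + (-42 + 576) = 3289 + 534 = 3823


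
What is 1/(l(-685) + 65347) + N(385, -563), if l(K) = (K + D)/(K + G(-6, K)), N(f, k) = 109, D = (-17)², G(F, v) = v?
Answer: 4879156022/44762893 ≈ 109.00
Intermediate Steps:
D = 289
l(K) = (289 + K)/(2*K) (l(K) = (K + 289)/(K + K) = (289 + K)/((2*K)) = (289 + K)*(1/(2*K)) = (289 + K)/(2*K))
1/(l(-685) + 65347) + N(385, -563) = 1/((½)*(289 - 685)/(-685) + 65347) + 109 = 1/((½)*(-1/685)*(-396) + 65347) + 109 = 1/(198/685 + 65347) + 109 = 1/(44762893/685) + 109 = 685/44762893 + 109 = 4879156022/44762893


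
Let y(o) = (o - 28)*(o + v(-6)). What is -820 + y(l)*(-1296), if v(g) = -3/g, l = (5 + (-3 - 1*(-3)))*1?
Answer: 163124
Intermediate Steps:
l = 5 (l = (5 + (-3 + 3))*1 = (5 + 0)*1 = 5*1 = 5)
y(o) = (1/2 + o)*(-28 + o) (y(o) = (o - 28)*(o - 3/(-6)) = (-28 + o)*(o - 3*(-1/6)) = (-28 + o)*(o + 1/2) = (-28 + o)*(1/2 + o) = (1/2 + o)*(-28 + o))
-820 + y(l)*(-1296) = -820 + (-14 + 5**2 - 55/2*5)*(-1296) = -820 + (-14 + 25 - 275/2)*(-1296) = -820 - 253/2*(-1296) = -820 + 163944 = 163124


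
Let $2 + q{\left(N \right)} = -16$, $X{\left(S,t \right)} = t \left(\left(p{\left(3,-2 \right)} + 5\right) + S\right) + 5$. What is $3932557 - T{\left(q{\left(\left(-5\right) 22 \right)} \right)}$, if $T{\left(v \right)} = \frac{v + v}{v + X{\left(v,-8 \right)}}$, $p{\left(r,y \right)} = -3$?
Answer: $\frac{452244091}{115} \approx 3.9326 \cdot 10^{6}$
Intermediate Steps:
$X{\left(S,t \right)} = 5 + t \left(2 + S\right)$ ($X{\left(S,t \right)} = t \left(\left(-3 + 5\right) + S\right) + 5 = t \left(2 + S\right) + 5 = 5 + t \left(2 + S\right)$)
$q{\left(N \right)} = -18$ ($q{\left(N \right)} = -2 - 16 = -18$)
$T{\left(v \right)} = \frac{2 v}{-11 - 7 v}$ ($T{\left(v \right)} = \frac{v + v}{v + \left(5 + 2 \left(-8\right) + v \left(-8\right)\right)} = \frac{2 v}{v - \left(11 + 8 v\right)} = \frac{2 v}{-11 - 7 v}$)
$3932557 - T{\left(q{\left(\left(-5\right) 22 \right)} \right)} = 3932557 - 2 \left(-18\right) \frac{1}{-11 - -126} = 3932557 - 2 \left(-18\right) \frac{1}{-11 + 126} = 3932557 - 2 \left(-18\right) \frac{1}{115} = 3932557 - - \frac{36}{115} = 3932557 + \frac{36}{115} = \frac{452244091}{115}$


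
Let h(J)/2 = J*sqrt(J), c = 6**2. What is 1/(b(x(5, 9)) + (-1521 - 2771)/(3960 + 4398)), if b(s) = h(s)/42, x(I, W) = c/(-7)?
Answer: -1538034981/1713623822 + 314352738*I*sqrt(7)/856811911 ≈ -0.89753 + 0.97069*I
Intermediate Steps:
c = 36
h(J) = 2*J**(3/2) (h(J) = 2*(J*sqrt(J)) = 2*J**(3/2))
x(I, W) = -36/7 (x(I, W) = 36/(-7) = 36*(-1/7) = -36/7)
b(s) = s**(3/2)/21 (b(s) = (2*s**(3/2))/42 = (2*s**(3/2))*(1/42) = s**(3/2)/21)
1/(b(x(5, 9)) + (-1521 - 2771)/(3960 + 4398)) = 1/((-36/7)**(3/2)/21 + (-1521 - 2771)/(3960 + 4398)) = 1/((-216*I*sqrt(7)/49)/21 - 4292/8358) = 1/(-72*I*sqrt(7)/343 - 4292*1/8358) = 1/(-72*I*sqrt(7)/343 - 2146/4179) = 1/(-2146/4179 - 72*I*sqrt(7)/343)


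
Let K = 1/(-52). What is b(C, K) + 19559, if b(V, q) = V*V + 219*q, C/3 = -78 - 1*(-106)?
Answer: 1383761/52 ≈ 26611.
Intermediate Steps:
C = 84 (C = 3*(-78 - 1*(-106)) = 3*(-78 + 106) = 3*28 = 84)
K = -1/52 ≈ -0.019231
b(V, q) = V**2 + 219*q
b(C, K) + 19559 = (84**2 + 219*(-1/52)) + 19559 = (7056 - 219/52) + 19559 = 366693/52 + 19559 = 1383761/52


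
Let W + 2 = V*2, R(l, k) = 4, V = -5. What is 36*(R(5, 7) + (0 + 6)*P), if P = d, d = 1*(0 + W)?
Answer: -2448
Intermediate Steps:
W = -12 (W = -2 - 5*2 = -2 - 10 = -12)
d = -12 (d = 1*(0 - 12) = 1*(-12) = -12)
P = -12
36*(R(5, 7) + (0 + 6)*P) = 36*(4 + (0 + 6)*(-12)) = 36*(4 + 6*(-12)) = 36*(4 - 72) = 36*(-68) = -2448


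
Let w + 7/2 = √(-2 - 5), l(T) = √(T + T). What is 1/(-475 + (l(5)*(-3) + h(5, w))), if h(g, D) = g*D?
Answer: 2/(-985 - 6*√10 + 10*I*√7) ≈ -0.0019907 - 5.2461e-5*I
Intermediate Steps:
l(T) = √2*√T (l(T) = √(2*T) = √2*√T)
w = -7/2 + I*√7 (w = -7/2 + √(-2 - 5) = -7/2 + √(-7) = -7/2 + I*√7 ≈ -3.5 + 2.6458*I)
h(g, D) = D*g
1/(-475 + (l(5)*(-3) + h(5, w))) = 1/(-475 + ((√2*√5)*(-3) + (-7/2 + I*√7)*5)) = 1/(-475 + (√10*(-3) + (-35/2 + 5*I*√7))) = 1/(-475 + (-3*√10 + (-35/2 + 5*I*√7))) = 1/(-475 + (-35/2 - 3*√10 + 5*I*√7)) = 1/(-985/2 - 3*√10 + 5*I*√7)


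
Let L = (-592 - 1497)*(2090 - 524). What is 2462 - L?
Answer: 3273836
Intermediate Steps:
L = -3271374 (L = -2089*1566 = -3271374)
2462 - L = 2462 - 1*(-3271374) = 2462 + 3271374 = 3273836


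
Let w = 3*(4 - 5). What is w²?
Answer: 9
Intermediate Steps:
w = -3 (w = 3*(-1) = -3)
w² = (-3)² = 9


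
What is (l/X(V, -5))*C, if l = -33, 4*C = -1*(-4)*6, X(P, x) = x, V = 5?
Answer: 198/5 ≈ 39.600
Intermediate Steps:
C = 6 (C = (-1*(-4)*6)/4 = (4*6)/4 = (1/4)*24 = 6)
(l/X(V, -5))*C = (-33/(-5))*6 = -1/5*(-33)*6 = (33/5)*6 = 198/5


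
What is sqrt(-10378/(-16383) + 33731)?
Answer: sqrt(9053661125433)/16383 ≈ 183.66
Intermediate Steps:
sqrt(-10378/(-16383) + 33731) = sqrt(-10378*(-1/16383) + 33731) = sqrt(10378/16383 + 33731) = sqrt(552625351/16383) = sqrt(9053661125433)/16383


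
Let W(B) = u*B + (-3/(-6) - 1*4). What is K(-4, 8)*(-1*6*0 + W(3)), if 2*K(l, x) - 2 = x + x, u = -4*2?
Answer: -495/2 ≈ -247.50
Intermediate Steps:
u = -8
K(l, x) = 1 + x (K(l, x) = 1 + (x + x)/2 = 1 + (2*x)/2 = 1 + x)
W(B) = -7/2 - 8*B (W(B) = -8*B + (-3/(-6) - 1*4) = -8*B + (-3*(-⅙) - 4) = -8*B + (½ - 4) = -8*B - 7/2 = -7/2 - 8*B)
K(-4, 8)*(-1*6*0 + W(3)) = (1 + 8)*(-1*6*0 + (-7/2 - 8*3)) = 9*(-6*0 + (-7/2 - 24)) = 9*(0 - 55/2) = 9*(-55/2) = -495/2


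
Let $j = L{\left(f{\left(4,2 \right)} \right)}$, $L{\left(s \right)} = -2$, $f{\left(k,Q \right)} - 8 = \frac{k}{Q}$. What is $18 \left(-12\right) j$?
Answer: $432$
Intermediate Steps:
$f{\left(k,Q \right)} = 8 + \frac{k}{Q}$
$j = -2$
$18 \left(-12\right) j = 18 \left(-12\right) \left(-2\right) = \left(-216\right) \left(-2\right) = 432$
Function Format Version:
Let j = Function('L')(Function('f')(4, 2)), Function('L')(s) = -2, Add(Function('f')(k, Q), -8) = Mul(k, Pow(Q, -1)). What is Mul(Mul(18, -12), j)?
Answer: 432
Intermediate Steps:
Function('f')(k, Q) = Add(8, Mul(k, Pow(Q, -1)))
j = -2
Mul(Mul(18, -12), j) = Mul(Mul(18, -12), -2) = Mul(-216, -2) = 432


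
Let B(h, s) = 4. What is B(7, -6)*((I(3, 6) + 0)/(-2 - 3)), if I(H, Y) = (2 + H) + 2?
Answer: -28/5 ≈ -5.6000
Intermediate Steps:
I(H, Y) = 4 + H
B(7, -6)*((I(3, 6) + 0)/(-2 - 3)) = 4*(((4 + 3) + 0)/(-2 - 3)) = 4*((7 + 0)/(-5)) = 4*(7*(-⅕)) = 4*(-7/5) = -28/5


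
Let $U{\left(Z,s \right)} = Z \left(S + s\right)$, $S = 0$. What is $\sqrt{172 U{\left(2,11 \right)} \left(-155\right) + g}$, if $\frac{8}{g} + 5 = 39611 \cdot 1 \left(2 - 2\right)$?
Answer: $\frac{8 i \sqrt{229110}}{5} \approx 765.85 i$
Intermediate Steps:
$U{\left(Z,s \right)} = Z s$ ($U{\left(Z,s \right)} = Z \left(0 + s\right) = Z s$)
$g = - \frac{8}{5}$ ($g = \frac{8}{-5 + 39611 \cdot 1 \left(2 - 2\right)} = \frac{8}{-5 + 39611 \cdot 1 \cdot 0} = \frac{8}{-5 + 39611 \cdot 0} = \frac{8}{-5 + 0} = \frac{8}{-5} = 8 \left(- \frac{1}{5}\right) = - \frac{8}{5} \approx -1.6$)
$\sqrt{172 U{\left(2,11 \right)} \left(-155\right) + g} = \sqrt{172 \cdot 2 \cdot 11 \left(-155\right) - \frac{8}{5}} = \sqrt{172 \cdot 22 \left(-155\right) - \frac{8}{5}} = \sqrt{3784 \left(-155\right) - \frac{8}{5}} = \sqrt{-586520 - \frac{8}{5}} = \sqrt{- \frac{2932608}{5}} = \frac{8 i \sqrt{229110}}{5}$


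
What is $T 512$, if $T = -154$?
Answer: $-78848$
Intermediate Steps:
$T 512 = \left(-154\right) 512 = -78848$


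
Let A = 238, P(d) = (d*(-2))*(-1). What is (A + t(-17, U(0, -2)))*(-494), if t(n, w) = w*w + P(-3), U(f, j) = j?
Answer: -116584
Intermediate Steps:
P(d) = 2*d (P(d) = -2*d*(-1) = 2*d)
t(n, w) = -6 + w² (t(n, w) = w*w + 2*(-3) = w² - 6 = -6 + w²)
(A + t(-17, U(0, -2)))*(-494) = (238 + (-6 + (-2)²))*(-494) = (238 + (-6 + 4))*(-494) = (238 - 2)*(-494) = 236*(-494) = -116584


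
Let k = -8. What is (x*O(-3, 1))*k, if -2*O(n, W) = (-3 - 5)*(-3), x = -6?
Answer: -576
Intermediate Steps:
O(n, W) = -12 (O(n, W) = -(-3 - 5)*(-3)/2 = -(-4)*(-3) = -½*24 = -12)
(x*O(-3, 1))*k = -6*(-12)*(-8) = 72*(-8) = -576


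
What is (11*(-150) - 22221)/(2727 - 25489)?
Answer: 23871/22762 ≈ 1.0487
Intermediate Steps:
(11*(-150) - 22221)/(2727 - 25489) = (-1650 - 22221)/(-22762) = -23871*(-1/22762) = 23871/22762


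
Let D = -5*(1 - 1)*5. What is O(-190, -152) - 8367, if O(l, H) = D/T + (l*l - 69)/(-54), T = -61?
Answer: -487849/54 ≈ -9034.2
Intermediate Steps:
D = 0 (D = -0*5 = -5*0 = 0)
O(l, H) = 23/18 - l²/54 (O(l, H) = 0/(-61) + (l*l - 69)/(-54) = 0*(-1/61) + (l² - 69)*(-1/54) = 0 + (-69 + l²)*(-1/54) = 0 + (23/18 - l²/54) = 23/18 - l²/54)
O(-190, -152) - 8367 = (23/18 - 1/54*(-190)²) - 8367 = (23/18 - 1/54*36100) - 8367 = (23/18 - 18050/27) - 8367 = -36031/54 - 8367 = -487849/54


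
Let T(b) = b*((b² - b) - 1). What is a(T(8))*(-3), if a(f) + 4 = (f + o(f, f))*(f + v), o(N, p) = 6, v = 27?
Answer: -624834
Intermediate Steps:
T(b) = b*(-1 + b² - b)
a(f) = -4 + (6 + f)*(27 + f) (a(f) = -4 + (f + 6)*(f + 27) = -4 + (6 + f)*(27 + f))
a(T(8))*(-3) = (158 + (8*(-1 + 8² - 1*8))² + 33*(8*(-1 + 8² - 1*8)))*(-3) = (158 + (8*(-1 + 64 - 8))² + 33*(8*(-1 + 64 - 8)))*(-3) = (158 + (8*55)² + 33*(8*55))*(-3) = (158 + 440² + 33*440)*(-3) = (158 + 193600 + 14520)*(-3) = 208278*(-3) = -624834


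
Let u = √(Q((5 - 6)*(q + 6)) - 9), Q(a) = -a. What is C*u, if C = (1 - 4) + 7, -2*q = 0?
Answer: 4*I*√3 ≈ 6.9282*I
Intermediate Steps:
q = 0 (q = -½*0 = 0)
u = I*√3 (u = √(-(5 - 6)*(0 + 6) - 9) = √(-(-1)*6 - 9) = √(-1*(-6) - 9) = √(6 - 9) = √(-3) = I*√3 ≈ 1.732*I)
C = 4 (C = -3 + 7 = 4)
C*u = 4*(I*√3) = 4*I*√3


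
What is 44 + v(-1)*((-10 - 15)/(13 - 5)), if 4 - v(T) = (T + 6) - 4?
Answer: 277/8 ≈ 34.625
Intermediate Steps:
v(T) = 2 - T (v(T) = 4 - ((T + 6) - 4) = 4 - ((6 + T) - 4) = 4 - (2 + T) = 4 + (-2 - T) = 2 - T)
44 + v(-1)*((-10 - 15)/(13 - 5)) = 44 + (2 - 1*(-1))*((-10 - 15)/(13 - 5)) = 44 + (2 + 1)*(-25/8) = 44 + 3*(-25*1/8) = 44 + 3*(-25/8) = 44 - 75/8 = 277/8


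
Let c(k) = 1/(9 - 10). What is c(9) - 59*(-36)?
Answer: 2123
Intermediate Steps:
c(k) = -1 (c(k) = 1/(-1) = -1)
c(9) - 59*(-36) = -1 - 59*(-36) = -1 + 2124 = 2123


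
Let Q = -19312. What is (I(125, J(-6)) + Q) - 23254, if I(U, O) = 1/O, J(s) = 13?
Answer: -553357/13 ≈ -42566.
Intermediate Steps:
(I(125, J(-6)) + Q) - 23254 = (1/13 - 19312) - 23254 = -251055/13 - 23254 = -553357/13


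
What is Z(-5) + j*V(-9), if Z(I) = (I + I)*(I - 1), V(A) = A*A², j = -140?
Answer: 102120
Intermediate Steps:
V(A) = A³
Z(I) = 2*I*(-1 + I) (Z(I) = (2*I)*(-1 + I) = 2*I*(-1 + I))
Z(-5) + j*V(-9) = 2*(-5)*(-1 - 5) - 140*(-9)³ = 2*(-5)*(-6) - 140*(-729) = 60 + 102060 = 102120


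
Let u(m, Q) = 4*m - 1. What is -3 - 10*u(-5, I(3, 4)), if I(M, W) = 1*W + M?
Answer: 207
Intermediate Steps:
I(M, W) = M + W (I(M, W) = W + M = M + W)
u(m, Q) = -1 + 4*m
-3 - 10*u(-5, I(3, 4)) = -3 - 10*(-1 + 4*(-5)) = -3 - 10*(-1 - 20) = -3 - 10*(-21) = -3 + 210 = 207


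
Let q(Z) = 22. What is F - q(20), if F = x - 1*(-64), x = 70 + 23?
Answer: 135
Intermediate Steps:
x = 93
F = 157 (F = 93 - 1*(-64) = 93 + 64 = 157)
F - q(20) = 157 - 1*22 = 157 - 22 = 135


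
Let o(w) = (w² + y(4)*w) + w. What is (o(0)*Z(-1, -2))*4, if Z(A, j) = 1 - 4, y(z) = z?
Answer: 0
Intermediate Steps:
Z(A, j) = -3
o(w) = w² + 5*w (o(w) = (w² + 4*w) + w = w² + 5*w)
(o(0)*Z(-1, -2))*4 = ((0*(5 + 0))*(-3))*4 = ((0*5)*(-3))*4 = (0*(-3))*4 = 0*4 = 0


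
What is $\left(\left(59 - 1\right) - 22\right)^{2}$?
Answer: $1296$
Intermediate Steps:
$\left(\left(59 - 1\right) - 22\right)^{2} = \left(58 - 22\right)^{2} = 36^{2} = 1296$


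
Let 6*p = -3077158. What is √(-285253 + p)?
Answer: I*√7183014/3 ≈ 893.37*I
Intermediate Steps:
p = -1538579/3 (p = (⅙)*(-3077158) = -1538579/3 ≈ -5.1286e+5)
√(-285253 + p) = √(-285253 - 1538579/3) = √(-2394338/3) = I*√7183014/3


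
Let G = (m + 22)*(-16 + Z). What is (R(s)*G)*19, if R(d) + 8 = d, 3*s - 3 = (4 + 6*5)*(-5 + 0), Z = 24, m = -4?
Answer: -174192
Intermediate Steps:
G = 144 (G = (-4 + 22)*(-16 + 24) = 18*8 = 144)
s = -167/3 (s = 1 + ((4 + 6*5)*(-5 + 0))/3 = 1 + ((4 + 30)*(-5))/3 = 1 + (34*(-5))/3 = 1 + (⅓)*(-170) = 1 - 170/3 = -167/3 ≈ -55.667)
R(d) = -8 + d
(R(s)*G)*19 = ((-8 - 167/3)*144)*19 = -191/3*144*19 = -9168*19 = -174192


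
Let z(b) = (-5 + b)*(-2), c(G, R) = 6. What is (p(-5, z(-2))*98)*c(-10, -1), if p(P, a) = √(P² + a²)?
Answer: 588*√221 ≈ 8741.3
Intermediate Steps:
z(b) = 10 - 2*b
(p(-5, z(-2))*98)*c(-10, -1) = (√((-5)² + (10 - 2*(-2))²)*98)*6 = (√(25 + (10 + 4)²)*98)*6 = (√(25 + 14²)*98)*6 = (√(25 + 196)*98)*6 = (√221*98)*6 = (98*√221)*6 = 588*√221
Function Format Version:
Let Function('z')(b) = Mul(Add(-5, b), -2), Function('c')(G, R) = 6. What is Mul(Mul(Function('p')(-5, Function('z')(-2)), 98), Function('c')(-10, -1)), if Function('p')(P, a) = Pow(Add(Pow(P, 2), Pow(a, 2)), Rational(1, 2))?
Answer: Mul(588, Pow(221, Rational(1, 2))) ≈ 8741.3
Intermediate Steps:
Function('z')(b) = Add(10, Mul(-2, b))
Mul(Mul(Function('p')(-5, Function('z')(-2)), 98), Function('c')(-10, -1)) = Mul(Mul(Pow(Add(Pow(-5, 2), Pow(Add(10, Mul(-2, -2)), 2)), Rational(1, 2)), 98), 6) = Mul(Mul(Pow(Add(25, Pow(Add(10, 4), 2)), Rational(1, 2)), 98), 6) = Mul(Mul(Pow(Add(25, Pow(14, 2)), Rational(1, 2)), 98), 6) = Mul(Mul(Pow(Add(25, 196), Rational(1, 2)), 98), 6) = Mul(Mul(Pow(221, Rational(1, 2)), 98), 6) = Mul(Mul(98, Pow(221, Rational(1, 2))), 6) = Mul(588, Pow(221, Rational(1, 2)))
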